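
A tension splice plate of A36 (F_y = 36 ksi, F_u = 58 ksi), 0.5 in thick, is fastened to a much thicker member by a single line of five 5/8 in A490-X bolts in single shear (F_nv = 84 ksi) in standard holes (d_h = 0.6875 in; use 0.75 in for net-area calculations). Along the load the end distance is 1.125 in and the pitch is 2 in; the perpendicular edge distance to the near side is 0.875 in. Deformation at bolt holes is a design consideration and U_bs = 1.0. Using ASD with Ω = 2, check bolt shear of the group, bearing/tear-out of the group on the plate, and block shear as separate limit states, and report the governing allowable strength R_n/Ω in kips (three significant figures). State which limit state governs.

Bolt shear: A_b = π·0.625²/4 = 0.3068 in²; R_n = 84 × 0.3068 × 5 × 1 = 128.9 kips → 128.9 / 2 = 64.4 kips.
Bearing: edge l_c = 0.7812, r_n = 27.19 kips; interior l_c = 1.312, r_n = 43.5 kips; R_n = 27.19 + 4·43.5 = 201.2 kips → 101 kips.
Block shear: A_gv = 4.562, A_nv = 2.875, A_nt = 0.25 in²; R_n = min(0.6F_uA_nv, 0.6F_yA_gv) + U_bs·F_u·A_nt = 113 kips → 56.5 kips.
Block shear governs: 56.5 kips.

56.5 kips (block shear governs)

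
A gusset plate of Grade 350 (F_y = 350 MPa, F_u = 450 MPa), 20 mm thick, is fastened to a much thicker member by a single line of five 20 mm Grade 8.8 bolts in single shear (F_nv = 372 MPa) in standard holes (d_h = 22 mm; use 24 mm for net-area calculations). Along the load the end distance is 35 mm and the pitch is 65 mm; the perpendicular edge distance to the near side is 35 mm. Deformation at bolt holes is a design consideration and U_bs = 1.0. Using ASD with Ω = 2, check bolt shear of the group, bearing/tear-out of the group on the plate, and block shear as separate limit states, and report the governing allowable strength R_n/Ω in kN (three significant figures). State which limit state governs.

292 kN (bolt shear governs)

Bolt shear: A_b = π·20²/4 = 314.2 mm²; R_n = 372 × 314.2 × 5 × 1 / 1000 = 584.3 kN → 584.3 / 2 = 292 kN.
Bearing: edge l_c = 24, r_n = 259.2 kN; interior l_c = 43, r_n = 432 kN; R_n = 259.2 + 4·432 = 1987 kN → 994 kN.
Block shear: A_gv = 5900, A_nv = 3740, A_nt = 460 mm²; R_n = min(0.6F_uA_nv, 0.6F_yA_gv) + U_bs·F_u·A_nt = 1217 kN → 608 kN.
Bolt shear governs: 292 kN.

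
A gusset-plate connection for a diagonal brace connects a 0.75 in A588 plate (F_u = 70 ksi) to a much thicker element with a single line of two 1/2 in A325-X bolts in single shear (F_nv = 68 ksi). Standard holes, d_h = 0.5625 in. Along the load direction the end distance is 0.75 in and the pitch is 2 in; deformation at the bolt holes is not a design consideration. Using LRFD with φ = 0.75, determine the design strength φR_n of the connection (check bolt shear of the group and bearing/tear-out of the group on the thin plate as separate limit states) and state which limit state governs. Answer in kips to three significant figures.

Bolt shear: A_b = π·0.5²/4 = 0.1963 in²; R_n = 68 × 0.1963 × 2 × 1 = 26.7 kips → 0.75 × 26.7 = 20 kips.
Bearing (1.5 l_c t F_u ≤ 3.0 d t F_u): upper limit = 3.0·0.5·0.75·70 = 78.75 kips.
  Edge l_c = 0.75 − 0.5625/2 = 0.4688 → r_n = 36.91 kips; interior l_c = 2 − 0.5625 = 1.438 → r_n = 78.75 kips.
  R_n,bearing = 1·36.91 + 1·78.75 = 115.7 kips → 0.75 × 115.7 = 86.7 kips.
Bolt shear governs: 20 kips.

20 kips (bolt shear governs)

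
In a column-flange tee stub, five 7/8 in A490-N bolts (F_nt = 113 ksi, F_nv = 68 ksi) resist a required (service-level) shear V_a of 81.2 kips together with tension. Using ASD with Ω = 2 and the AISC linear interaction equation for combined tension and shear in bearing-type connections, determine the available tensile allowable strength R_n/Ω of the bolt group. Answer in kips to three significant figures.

85.9 kips

A_b = π·0.875²/4 = 0.6013 in²; f_rv = 81.2 / (5 × 0.6013) = 27.01 ksi.
F'_nt = 1.3 F_nt − (Ω F_nt / F_nv) f_rv = 1.3·113 − (2·113/68)·27.01 = 57.14 ksi, capped at F_nt → F'_nt = 57.14 ksi.
R_n = F'_nt · A_b · n = 57.14 × 0.6013 × 5 = 171.8 kips.
Allowable strength R_n/Ω = 171.8 / 2 = 85.9 kips.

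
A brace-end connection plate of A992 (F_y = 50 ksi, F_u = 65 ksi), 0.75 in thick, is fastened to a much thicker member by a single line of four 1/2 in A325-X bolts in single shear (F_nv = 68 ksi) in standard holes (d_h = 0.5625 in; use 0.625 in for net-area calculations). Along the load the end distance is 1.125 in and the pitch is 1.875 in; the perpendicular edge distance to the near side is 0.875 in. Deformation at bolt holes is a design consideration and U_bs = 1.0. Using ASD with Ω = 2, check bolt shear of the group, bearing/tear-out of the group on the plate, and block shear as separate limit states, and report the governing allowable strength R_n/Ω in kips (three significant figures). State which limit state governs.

26.7 kips (bolt shear governs)

Bolt shear: A_b = π·0.5²/4 = 0.1963 in²; R_n = 68 × 0.1963 × 4 × 1 = 53.41 kips → 53.41 / 2 = 26.7 kips.
Bearing: edge l_c = 0.8438, r_n = 49.36 kips; interior l_c = 1.312, r_n = 58.5 kips; R_n = 49.36 + 3·58.5 = 224.9 kips → 112 kips.
Block shear: A_gv = 5.062, A_nv = 3.422, A_nt = 0.4219 in²; R_n = min(0.6F_uA_nv, 0.6F_yA_gv) + U_bs·F_u·A_nt = 160.9 kips → 80.4 kips.
Bolt shear governs: 26.7 kips.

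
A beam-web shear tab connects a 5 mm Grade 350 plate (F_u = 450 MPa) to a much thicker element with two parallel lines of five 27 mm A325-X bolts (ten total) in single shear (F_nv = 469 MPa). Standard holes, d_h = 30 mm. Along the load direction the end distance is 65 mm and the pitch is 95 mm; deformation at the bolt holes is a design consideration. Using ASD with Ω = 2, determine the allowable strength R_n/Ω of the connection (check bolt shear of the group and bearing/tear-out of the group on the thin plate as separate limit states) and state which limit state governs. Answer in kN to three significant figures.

718 kN (bearing governs)

Bolt shear: A_b = π·27²/4 = 572.6 mm²; R_n = 469 × 572.6 × 10 × 1 / 1000 = 2685 kN → 2685 / 2 = 1340 kN.
Bearing (1.2 l_c t F_u ≤ 2.4 d t F_u): upper limit = 2.4·27·5·450 / 1000 = 145.8 kN.
  Edge l_c = 65 − 30/2 = 50 → r_n = 135 kN; interior l_c = 95 − 30 = 65 → r_n = 145.8 kN.
  R_n,bearing = 2·135 + 8·145.8 = 1436 kN → 1436 / 2 = 718 kN.
Bearing governs: 718 kN.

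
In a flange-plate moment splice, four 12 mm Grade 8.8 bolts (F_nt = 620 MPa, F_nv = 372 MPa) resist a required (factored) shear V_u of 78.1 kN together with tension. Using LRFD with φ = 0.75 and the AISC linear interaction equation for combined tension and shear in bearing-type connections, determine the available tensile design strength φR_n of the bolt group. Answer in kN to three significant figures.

143 kN

A_b = π·12²/4 = 113.1 mm²; f_rv = 78.1 × 1000 / (4 × 113.1) = 172.6 MPa.
F'_nt = 1.3 F_nt − (F_nt / φF_nv) f_rv = 1.3·620 − (620/(0.75·372))·172.6 = 422.4 MPa, capped at F_nt → F'_nt = 422.4 MPa.
R_n = F'_nt · A_b · n = 422.4 × 113.1 × 4 / 1000 = 191.1 kN.
Design strength φR_n = 0.75 × 191.1 = 143 kN.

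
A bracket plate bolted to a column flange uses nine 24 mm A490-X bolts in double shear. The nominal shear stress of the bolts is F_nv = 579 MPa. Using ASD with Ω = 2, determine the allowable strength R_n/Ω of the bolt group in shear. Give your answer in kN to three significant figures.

A_b = π × 24² / 4 = 452.4 mm².
R_n = F_nv · A_b · n · n_s = 579 × 452.4 × 9 × 2 / 1000 = 4715 kN.
Allowable strength R_n/Ω = 4715 / 2 = 2360 kN.

2360 kN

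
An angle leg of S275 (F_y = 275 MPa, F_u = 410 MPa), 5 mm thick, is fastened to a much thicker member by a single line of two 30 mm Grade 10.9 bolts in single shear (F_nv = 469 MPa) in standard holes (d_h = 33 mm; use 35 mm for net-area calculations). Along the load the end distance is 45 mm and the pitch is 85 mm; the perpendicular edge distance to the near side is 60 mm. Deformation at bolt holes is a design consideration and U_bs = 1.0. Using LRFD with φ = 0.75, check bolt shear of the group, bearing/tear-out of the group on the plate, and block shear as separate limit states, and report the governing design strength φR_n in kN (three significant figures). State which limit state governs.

137 kN (block shear governs)

Bolt shear: A_b = π·30²/4 = 706.9 mm²; R_n = 469 × 706.9 × 2 × 1 / 1000 = 663 kN → 0.75 × 663 = 497 kN.
Bearing: edge l_c = 28.5, r_n = 70.11 kN; interior l_c = 52, r_n = 127.9 kN; R_n = 70.11 + 1·127.9 = 198 kN → 149 kN.
Block shear: A_gv = 650, A_nv = 387.5, A_nt = 212.5 mm²; R_n = min(0.6F_uA_nv, 0.6F_yA_gv) + U_bs·F_u·A_nt = 182.5 kN → 137 kN.
Block shear governs: 137 kN.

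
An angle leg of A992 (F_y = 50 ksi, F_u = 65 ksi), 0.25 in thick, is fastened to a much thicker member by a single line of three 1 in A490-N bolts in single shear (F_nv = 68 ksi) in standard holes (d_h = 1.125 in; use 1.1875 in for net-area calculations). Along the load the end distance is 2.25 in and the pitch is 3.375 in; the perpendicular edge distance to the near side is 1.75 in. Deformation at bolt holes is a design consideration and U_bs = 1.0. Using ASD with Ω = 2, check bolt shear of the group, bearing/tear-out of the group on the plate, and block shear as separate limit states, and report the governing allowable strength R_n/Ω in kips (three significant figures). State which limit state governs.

Bolt shear: A_b = π·1²/4 = 0.7854 in²; R_n = 68 × 0.7854 × 3 × 1 = 160.2 kips → 160.2 / 2 = 80.1 kips.
Bearing: edge l_c = 1.688, r_n = 32.91 kips; interior l_c = 2.25, r_n = 39 kips; R_n = 32.91 + 2·39 = 110.9 kips → 55.5 kips.
Block shear: A_gv = 2.25, A_nv = 1.508, A_nt = 0.2891 in²; R_n = min(0.6F_uA_nv, 0.6F_yA_gv) + U_bs·F_u·A_nt = 77.59 kips → 38.8 kips.
Block shear governs: 38.8 kips.

38.8 kips (block shear governs)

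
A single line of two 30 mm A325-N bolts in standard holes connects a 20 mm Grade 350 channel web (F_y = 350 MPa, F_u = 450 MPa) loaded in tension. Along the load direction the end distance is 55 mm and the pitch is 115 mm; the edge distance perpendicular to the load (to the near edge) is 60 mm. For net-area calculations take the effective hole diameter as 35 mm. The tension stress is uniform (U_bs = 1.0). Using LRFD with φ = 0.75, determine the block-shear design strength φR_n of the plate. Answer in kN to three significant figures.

Shear plane L_v = 55 + 1·115 = 170 mm; A_gv = 170 × 20 = 3400 mm².
A_nv = (170 − 1.5·35) × 20 = 2350 mm².
A_nt = (60 − 0.5·35) × 20 = 850 mm².
0.6 F_u A_nv = 634.5 kN; 0.6 F_y A_gv = 714 kN → shear rupture governs the shear term.
R_n = 634.5 + 1.0 × 450 × 850 / 1000 = 1017 kN.
Design strength φR_n = 0.75 × 1017 = 763 kN.

763 kN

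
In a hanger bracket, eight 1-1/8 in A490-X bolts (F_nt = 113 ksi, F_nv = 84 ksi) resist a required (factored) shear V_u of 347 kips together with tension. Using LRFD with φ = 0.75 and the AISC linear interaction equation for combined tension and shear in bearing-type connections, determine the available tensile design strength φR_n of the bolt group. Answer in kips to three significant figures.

A_b = π·1.125²/4 = 0.994 in²; f_rv = 347 / (8 × 0.994) = 43.64 ksi.
F'_nt = 1.3 F_nt − (F_nt / φF_nv) f_rv = 1.3·113 − (113/(0.75·84))·43.64 = 68.63 ksi, capped at F_nt → F'_nt = 68.63 ksi.
R_n = F'_nt · A_b · n = 68.63 × 0.994 × 8 = 545.8 kips.
Design strength φR_n = 0.75 × 545.8 = 409 kips.

409 kips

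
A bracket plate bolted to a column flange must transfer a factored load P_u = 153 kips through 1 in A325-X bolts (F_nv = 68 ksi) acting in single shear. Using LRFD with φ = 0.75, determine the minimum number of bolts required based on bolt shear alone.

A_b = π·1²/4 = 0.7854 in².
Per-bolt design strength φR_n = 0.75 × 68 × 0.7854 × 1 = 40.06 kips.
n ≥ 153 / 40.06 = 3.82 → use 4 bolts.

4 bolts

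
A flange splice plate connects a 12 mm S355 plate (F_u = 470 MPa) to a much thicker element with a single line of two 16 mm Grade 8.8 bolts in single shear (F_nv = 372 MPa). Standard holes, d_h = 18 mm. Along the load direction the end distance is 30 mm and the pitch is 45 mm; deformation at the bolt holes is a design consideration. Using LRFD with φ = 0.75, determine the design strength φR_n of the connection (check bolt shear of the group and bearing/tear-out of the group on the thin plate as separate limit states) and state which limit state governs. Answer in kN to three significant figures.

Bolt shear: A_b = π·16²/4 = 201.1 mm²; R_n = 372 × 201.1 × 2 × 1 / 1000 = 149.6 kN → 0.75 × 149.6 = 112 kN.
Bearing (1.2 l_c t F_u ≤ 2.4 d t F_u): upper limit = 2.4·16·12·470 / 1000 = 216.6 kN.
  Edge l_c = 30 − 18/2 = 21 → r_n = 142.1 kN; interior l_c = 45 − 18 = 27 → r_n = 182.7 kN.
  R_n,bearing = 1·142.1 + 1·182.7 = 324.9 kN → 0.75 × 324.9 = 244 kN.
Bolt shear governs: 112 kN.

112 kN (bolt shear governs)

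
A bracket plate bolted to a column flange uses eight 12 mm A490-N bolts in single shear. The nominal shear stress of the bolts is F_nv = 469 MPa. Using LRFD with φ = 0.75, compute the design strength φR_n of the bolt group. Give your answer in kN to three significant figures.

318 kN

A_b = π × 12² / 4 = 113.1 mm².
R_n = F_nv · A_b · n · n_s = 469 × 113.1 × 8 × 1 / 1000 = 424.3 kN.
Design strength φR_n = 0.75 × 424.3 = 318 kN.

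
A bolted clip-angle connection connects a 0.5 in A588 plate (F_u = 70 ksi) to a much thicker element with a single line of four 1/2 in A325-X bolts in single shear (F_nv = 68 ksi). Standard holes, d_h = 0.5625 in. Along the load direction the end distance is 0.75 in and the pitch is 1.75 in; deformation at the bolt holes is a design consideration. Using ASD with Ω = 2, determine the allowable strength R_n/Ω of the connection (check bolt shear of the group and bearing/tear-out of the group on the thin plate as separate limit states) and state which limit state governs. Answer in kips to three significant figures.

Bolt shear: A_b = π·0.5²/4 = 0.1963 in²; R_n = 68 × 0.1963 × 4 × 1 = 53.41 kips → 53.41 / 2 = 26.7 kips.
Bearing (1.2 l_c t F_u ≤ 2.4 d t F_u): upper limit = 2.4·0.5·0.5·70 = 42 kips.
  Edge l_c = 0.75 − 0.5625/2 = 0.4688 → r_n = 19.69 kips; interior l_c = 1.75 − 0.5625 = 1.188 → r_n = 42 kips.
  R_n,bearing = 1·19.69 + 3·42 = 145.7 kips → 145.7 / 2 = 72.8 kips.
Bolt shear governs: 26.7 kips.

26.7 kips (bolt shear governs)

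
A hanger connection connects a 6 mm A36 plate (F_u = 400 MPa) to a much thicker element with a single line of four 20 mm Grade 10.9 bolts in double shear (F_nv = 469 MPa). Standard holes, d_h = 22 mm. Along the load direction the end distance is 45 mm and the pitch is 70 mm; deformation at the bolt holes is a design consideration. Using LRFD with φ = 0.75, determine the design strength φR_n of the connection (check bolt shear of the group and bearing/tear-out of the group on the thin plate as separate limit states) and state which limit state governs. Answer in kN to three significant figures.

333 kN (bearing governs)

Bolt shear: A_b = π·20²/4 = 314.2 mm²; R_n = 469 × 314.2 × 4 × 2 / 1000 = 1179 kN → 0.75 × 1179 = 884 kN.
Bearing (1.2 l_c t F_u ≤ 2.4 d t F_u): upper limit = 2.4·20·6·400 / 1000 = 115.2 kN.
  Edge l_c = 45 − 22/2 = 34 → r_n = 97.92 kN; interior l_c = 70 − 22 = 48 → r_n = 115.2 kN.
  R_n,bearing = 1·97.92 + 3·115.2 = 443.5 kN → 0.75 × 443.5 = 333 kN.
Bearing governs: 333 kN.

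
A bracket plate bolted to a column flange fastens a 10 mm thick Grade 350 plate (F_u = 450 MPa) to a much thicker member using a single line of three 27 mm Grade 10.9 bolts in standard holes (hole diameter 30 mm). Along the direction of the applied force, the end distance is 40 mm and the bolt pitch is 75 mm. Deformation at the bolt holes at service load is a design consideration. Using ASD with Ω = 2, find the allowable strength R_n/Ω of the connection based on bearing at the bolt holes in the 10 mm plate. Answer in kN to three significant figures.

310 kN

Per bolt r_n = 1.2 l_c t F_u ≤ 2.4 d t F_u; upper limit = 2.4 × 27 × 10 × 450 / 1000 = 291.6 kN.
Edge bolt: l_c = 40 − 30/2 = 25 mm → 1.2 × 25 × 10 × 450 / 1000 = 135 → r_n = 135 kN.
Interior bolts: l_c = 75 − 30 = 45 mm → 1.2 × 45 × 10 × 450 / 1000 = 243 → r_n = 243 kN.
R_n = 1 × 135 + 2 × 243 = 621 kN.
Allowable strength R_n/Ω = 621 / 2 = 310 kN.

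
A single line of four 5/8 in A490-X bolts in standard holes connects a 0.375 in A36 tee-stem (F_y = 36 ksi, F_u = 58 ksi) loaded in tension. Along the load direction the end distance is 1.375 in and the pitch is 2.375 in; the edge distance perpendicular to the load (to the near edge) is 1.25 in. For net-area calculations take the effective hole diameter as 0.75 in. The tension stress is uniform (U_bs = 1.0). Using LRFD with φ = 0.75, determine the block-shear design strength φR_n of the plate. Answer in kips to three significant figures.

65.9 kips

Shear plane L_v = 1.375 + 3·2.375 = 8.5 in; A_gv = 8.5 × 0.375 = 3.188 in².
A_nv = (8.5 − 3.5·0.75) × 0.375 = 2.203 in².
A_nt = (1.25 − 0.5·0.75) × 0.375 = 0.3281 in².
0.6 F_u A_nv = 76.67 kips; 0.6 F_y A_gv = 68.85 kips → shear yielding governs the shear term.
R_n = 68.85 + 1.0 × 58 × 0.3281 = 87.88 kips.
Design strength φR_n = 0.75 × 87.88 = 65.9 kips.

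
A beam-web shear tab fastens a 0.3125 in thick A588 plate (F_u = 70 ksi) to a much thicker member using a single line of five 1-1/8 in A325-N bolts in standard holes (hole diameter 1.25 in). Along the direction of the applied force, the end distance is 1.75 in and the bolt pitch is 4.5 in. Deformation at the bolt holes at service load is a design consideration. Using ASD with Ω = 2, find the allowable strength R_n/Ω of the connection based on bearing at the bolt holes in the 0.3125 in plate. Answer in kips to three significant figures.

Per bolt r_n = 1.2 l_c t F_u ≤ 2.4 d t F_u; upper limit = 2.4 × 1.125 × 0.3125 × 70 = 59.06 kips.
Edge bolt: l_c = 1.75 − 1.25/2 = 1.125 in → 1.2 × 1.125 × 0.3125 × 70 = 29.53 → r_n = 29.53 kips.
Interior bolts: l_c = 4.5 − 1.25 = 3.25 in → 1.2 × 3.25 × 0.3125 × 70 = 85.31 → r_n = 59.06 kips.
R_n = 1 × 29.53 + 4 × 59.06 = 265.8 kips.
Allowable strength R_n/Ω = 265.8 / 2 = 133 kips.

133 kips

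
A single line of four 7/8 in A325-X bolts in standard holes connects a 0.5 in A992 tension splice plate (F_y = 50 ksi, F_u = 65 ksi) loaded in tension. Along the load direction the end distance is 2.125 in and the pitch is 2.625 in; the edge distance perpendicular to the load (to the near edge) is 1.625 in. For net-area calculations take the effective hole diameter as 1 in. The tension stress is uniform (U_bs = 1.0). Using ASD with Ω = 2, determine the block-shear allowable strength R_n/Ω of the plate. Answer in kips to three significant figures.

Shear plane L_v = 2.125 + 3·2.625 = 10 in; A_gv = 10 × 0.5 = 5 in².
A_nv = (10 − 3.5·1) × 0.5 = 3.25 in².
A_nt = (1.625 − 0.5·1) × 0.5 = 0.5625 in².
0.6 F_u A_nv = 126.8 kips; 0.6 F_y A_gv = 150 kips → shear rupture governs the shear term.
R_n = 126.8 + 1.0 × 65 × 0.5625 = 163.3 kips.
Allowable strength R_n/Ω = 163.3 / 2 = 81.7 kips.

81.7 kips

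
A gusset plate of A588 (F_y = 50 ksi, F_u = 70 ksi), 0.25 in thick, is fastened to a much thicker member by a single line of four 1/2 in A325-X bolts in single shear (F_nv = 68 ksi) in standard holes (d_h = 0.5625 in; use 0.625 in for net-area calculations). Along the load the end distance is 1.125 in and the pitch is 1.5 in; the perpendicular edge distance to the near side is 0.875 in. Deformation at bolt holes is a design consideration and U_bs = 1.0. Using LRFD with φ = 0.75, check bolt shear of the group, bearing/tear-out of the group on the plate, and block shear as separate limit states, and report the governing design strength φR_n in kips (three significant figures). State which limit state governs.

34.5 kips (block shear governs)

Bolt shear: A_b = π·0.5²/4 = 0.1963 in²; R_n = 68 × 0.1963 × 4 × 1 = 53.41 kips → 0.75 × 53.41 = 40.1 kips.
Bearing: edge l_c = 0.8438, r_n = 17.72 kips; interior l_c = 0.9375, r_n = 19.69 kips; R_n = 17.72 + 3·19.69 = 76.78 kips → 57.6 kips.
Block shear: A_gv = 1.406, A_nv = 0.8594, A_nt = 0.1406 in²; R_n = min(0.6F_uA_nv, 0.6F_yA_gv) + U_bs·F_u·A_nt = 45.94 kips → 34.5 kips.
Block shear governs: 34.5 kips.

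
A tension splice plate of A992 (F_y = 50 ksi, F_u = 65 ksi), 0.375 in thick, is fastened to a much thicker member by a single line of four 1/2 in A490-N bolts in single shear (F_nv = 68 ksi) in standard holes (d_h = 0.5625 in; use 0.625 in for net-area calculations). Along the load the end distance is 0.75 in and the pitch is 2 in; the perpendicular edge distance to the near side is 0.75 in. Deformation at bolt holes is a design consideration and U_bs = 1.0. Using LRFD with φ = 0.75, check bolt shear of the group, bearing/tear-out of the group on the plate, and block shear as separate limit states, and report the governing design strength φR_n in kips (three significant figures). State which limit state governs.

40.1 kips (bolt shear governs)

Bolt shear: A_b = π·0.5²/4 = 0.1963 in²; R_n = 68 × 0.1963 × 4 × 1 = 53.41 kips → 0.75 × 53.41 = 40.1 kips.
Bearing: edge l_c = 0.4688, r_n = 13.71 kips; interior l_c = 1.438, r_n = 29.25 kips; R_n = 13.71 + 3·29.25 = 101.5 kips → 76.1 kips.
Block shear: A_gv = 2.531, A_nv = 1.711, A_nt = 0.1641 in²; R_n = min(0.6F_uA_nv, 0.6F_yA_gv) + U_bs·F_u·A_nt = 77.39 kips → 58 kips.
Bolt shear governs: 40.1 kips.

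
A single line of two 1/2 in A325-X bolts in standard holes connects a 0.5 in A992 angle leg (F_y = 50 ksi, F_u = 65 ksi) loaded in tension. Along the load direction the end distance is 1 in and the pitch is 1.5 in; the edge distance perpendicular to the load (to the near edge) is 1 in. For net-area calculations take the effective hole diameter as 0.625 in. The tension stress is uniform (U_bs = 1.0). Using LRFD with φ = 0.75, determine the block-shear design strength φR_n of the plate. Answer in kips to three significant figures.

Shear plane L_v = 1 + 1·1.5 = 2.5 in; A_gv = 2.5 × 0.5 = 1.25 in².
A_nv = (2.5 − 1.5·0.625) × 0.5 = 0.7812 in².
A_nt = (1 − 0.5·0.625) × 0.5 = 0.3438 in².
0.6 F_u A_nv = 30.47 kips; 0.6 F_y A_gv = 37.5 kips → shear rupture governs the shear term.
R_n = 30.47 + 1.0 × 65 × 0.3438 = 52.81 kips.
Design strength φR_n = 0.75 × 52.81 = 39.6 kips.

39.6 kips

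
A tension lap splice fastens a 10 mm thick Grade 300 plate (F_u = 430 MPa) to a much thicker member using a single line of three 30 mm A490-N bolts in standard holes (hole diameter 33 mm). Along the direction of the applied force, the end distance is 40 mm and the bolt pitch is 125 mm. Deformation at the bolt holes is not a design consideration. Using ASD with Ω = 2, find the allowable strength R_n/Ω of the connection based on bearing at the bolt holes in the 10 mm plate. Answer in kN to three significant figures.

463 kN

Per bolt r_n = 1.5 l_c t F_u ≤ 3.0 d t F_u; upper limit = 3.0 × 30 × 10 × 430 / 1000 = 387 kN.
Edge bolt: l_c = 40 − 33/2 = 23.5 mm → 1.5 × 23.5 × 10 × 430 / 1000 = 151.6 → r_n = 151.6 kN.
Interior bolts: l_c = 125 − 33 = 92 mm → 1.5 × 92 × 10 × 430 / 1000 = 593.4 → r_n = 387 kN.
R_n = 1 × 151.6 + 2 × 387 = 925.6 kN.
Allowable strength R_n/Ω = 925.6 / 2 = 463 kN.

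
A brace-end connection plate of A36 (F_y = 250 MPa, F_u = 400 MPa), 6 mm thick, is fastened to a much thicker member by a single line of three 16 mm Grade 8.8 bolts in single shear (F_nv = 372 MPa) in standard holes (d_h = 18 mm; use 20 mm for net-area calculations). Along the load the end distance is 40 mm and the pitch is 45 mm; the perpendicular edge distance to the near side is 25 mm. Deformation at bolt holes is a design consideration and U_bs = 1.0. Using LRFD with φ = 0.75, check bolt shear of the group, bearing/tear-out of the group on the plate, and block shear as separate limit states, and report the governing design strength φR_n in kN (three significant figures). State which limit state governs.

113 kN (block shear governs)

Bolt shear: A_b = π·16²/4 = 201.1 mm²; R_n = 372 × 201.1 × 3 × 1 / 1000 = 224.4 kN → 0.75 × 224.4 = 168 kN.
Bearing: edge l_c = 31, r_n = 89.28 kN; interior l_c = 27, r_n = 77.76 kN; R_n = 89.28 + 2·77.76 = 244.8 kN → 184 kN.
Block shear: A_gv = 780, A_nv = 480, A_nt = 90 mm²; R_n = min(0.6F_uA_nv, 0.6F_yA_gv) + U_bs·F_u·A_nt = 151.2 kN → 113 kN.
Block shear governs: 113 kN.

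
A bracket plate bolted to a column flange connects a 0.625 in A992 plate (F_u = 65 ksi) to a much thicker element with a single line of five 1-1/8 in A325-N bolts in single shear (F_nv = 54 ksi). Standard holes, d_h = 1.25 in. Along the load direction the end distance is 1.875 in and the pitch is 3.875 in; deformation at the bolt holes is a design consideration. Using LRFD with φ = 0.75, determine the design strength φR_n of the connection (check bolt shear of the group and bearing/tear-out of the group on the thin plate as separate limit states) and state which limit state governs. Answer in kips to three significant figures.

201 kips (bolt shear governs)

Bolt shear: A_b = π·1.125²/4 = 0.994 in²; R_n = 54 × 0.994 × 5 × 1 = 268.4 kips → 0.75 × 268.4 = 201 kips.
Bearing (1.2 l_c t F_u ≤ 2.4 d t F_u): upper limit = 2.4·1.125·0.625·65 = 109.7 kips.
  Edge l_c = 1.875 − 1.25/2 = 1.25 → r_n = 60.94 kips; interior l_c = 3.875 − 1.25 = 2.625 → r_n = 109.7 kips.
  R_n,bearing = 1·60.94 + 4·109.7 = 499.7 kips → 0.75 × 499.7 = 375 kips.
Bolt shear governs: 201 kips.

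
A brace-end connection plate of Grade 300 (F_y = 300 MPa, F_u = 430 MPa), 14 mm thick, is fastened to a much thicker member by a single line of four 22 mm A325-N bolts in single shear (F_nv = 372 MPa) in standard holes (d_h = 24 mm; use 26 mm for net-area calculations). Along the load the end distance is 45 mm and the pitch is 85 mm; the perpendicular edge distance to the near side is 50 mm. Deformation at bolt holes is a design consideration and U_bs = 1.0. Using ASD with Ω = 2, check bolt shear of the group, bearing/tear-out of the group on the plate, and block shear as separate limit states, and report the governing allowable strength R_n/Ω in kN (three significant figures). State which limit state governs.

283 kN (bolt shear governs)

Bolt shear: A_b = π·22²/4 = 380.1 mm²; R_n = 372 × 380.1 × 4 × 1 / 1000 = 565.6 kN → 565.6 / 2 = 283 kN.
Bearing: edge l_c = 33, r_n = 238.4 kN; interior l_c = 61, r_n = 317.9 kN; R_n = 238.4 + 3·317.9 = 1192 kN → 596 kN.
Block shear: A_gv = 4200, A_nv = 2926, A_nt = 518 mm²; R_n = min(0.6F_uA_nv, 0.6F_yA_gv) + U_bs·F_u·A_nt = 977.6 kN → 489 kN.
Bolt shear governs: 283 kN.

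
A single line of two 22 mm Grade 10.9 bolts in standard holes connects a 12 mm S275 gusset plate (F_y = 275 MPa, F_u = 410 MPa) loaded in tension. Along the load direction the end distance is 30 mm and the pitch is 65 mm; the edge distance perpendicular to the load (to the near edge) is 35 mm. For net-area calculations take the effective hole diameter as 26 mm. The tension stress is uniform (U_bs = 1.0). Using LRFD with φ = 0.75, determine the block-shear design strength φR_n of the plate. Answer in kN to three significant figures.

Shear plane L_v = 30 + 1·65 = 95 mm; A_gv = 95 × 12 = 1140 mm².
A_nv = (95 − 1.5·26) × 12 = 672 mm².
A_nt = (35 − 0.5·26) × 12 = 264 mm².
0.6 F_u A_nv = 165.3 kN; 0.6 F_y A_gv = 188.1 kN → shear rupture governs the shear term.
R_n = 165.3 + 1.0 × 410 × 264 / 1000 = 273.6 kN.
Design strength φR_n = 0.75 × 273.6 = 205 kN.

205 kN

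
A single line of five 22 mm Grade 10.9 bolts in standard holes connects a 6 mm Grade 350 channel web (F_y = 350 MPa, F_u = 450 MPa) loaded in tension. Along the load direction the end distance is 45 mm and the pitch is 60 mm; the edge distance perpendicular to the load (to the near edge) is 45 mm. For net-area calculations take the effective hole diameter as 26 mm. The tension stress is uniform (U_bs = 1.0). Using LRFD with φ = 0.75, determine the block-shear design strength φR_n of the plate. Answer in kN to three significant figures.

Shear plane L_v = 45 + 4·60 = 285 mm; A_gv = 285 × 6 = 1710 mm².
A_nv = (285 − 4.5·26) × 6 = 1008 mm².
A_nt = (45 − 0.5·26) × 6 = 192 mm².
0.6 F_u A_nv = 272.2 kN; 0.6 F_y A_gv = 359.1 kN → shear rupture governs the shear term.
R_n = 272.2 + 1.0 × 450 × 192 / 1000 = 358.6 kN.
Design strength φR_n = 0.75 × 358.6 = 269 kN.

269 kN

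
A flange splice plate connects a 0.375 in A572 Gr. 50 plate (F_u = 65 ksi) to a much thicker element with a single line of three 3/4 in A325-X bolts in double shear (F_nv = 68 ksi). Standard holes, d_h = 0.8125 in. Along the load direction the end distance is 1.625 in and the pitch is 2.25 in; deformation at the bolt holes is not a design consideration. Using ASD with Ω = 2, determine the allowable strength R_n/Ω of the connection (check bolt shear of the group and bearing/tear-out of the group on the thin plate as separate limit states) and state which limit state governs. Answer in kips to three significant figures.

Bolt shear: A_b = π·0.75²/4 = 0.4418 in²; R_n = 68 × 0.4418 × 3 × 2 = 180.2 kips → 180.2 / 2 = 90.1 kips.
Bearing (1.5 l_c t F_u ≤ 3.0 d t F_u): upper limit = 3.0·0.75·0.375·65 = 54.84 kips.
  Edge l_c = 1.625 − 0.8125/2 = 1.219 → r_n = 44.56 kips; interior l_c = 2.25 − 0.8125 = 1.438 → r_n = 52.56 kips.
  R_n,bearing = 1·44.56 + 2·52.56 = 149.7 kips → 149.7 / 2 = 74.8 kips.
Bearing governs: 74.8 kips.

74.8 kips (bearing governs)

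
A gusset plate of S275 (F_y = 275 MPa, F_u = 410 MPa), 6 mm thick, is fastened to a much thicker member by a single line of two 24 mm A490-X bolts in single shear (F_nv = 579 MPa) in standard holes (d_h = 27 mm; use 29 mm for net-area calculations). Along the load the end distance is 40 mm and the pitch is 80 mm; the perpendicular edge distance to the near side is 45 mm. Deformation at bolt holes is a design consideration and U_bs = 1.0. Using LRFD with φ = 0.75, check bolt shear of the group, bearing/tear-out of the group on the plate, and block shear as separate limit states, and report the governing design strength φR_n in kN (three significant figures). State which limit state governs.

141 kN (block shear governs)

Bolt shear: A_b = π·24²/4 = 452.4 mm²; R_n = 579 × 452.4 × 2 × 1 / 1000 = 523.9 kN → 0.75 × 523.9 = 393 kN.
Bearing: edge l_c = 26.5, r_n = 78.23 kN; interior l_c = 53, r_n = 141.7 kN; R_n = 78.23 + 1·141.7 = 219.9 kN → 165 kN.
Block shear: A_gv = 720, A_nv = 459, A_nt = 183 mm²; R_n = min(0.6F_uA_nv, 0.6F_yA_gv) + U_bs·F_u·A_nt = 187.9 kN → 141 kN.
Block shear governs: 141 kN.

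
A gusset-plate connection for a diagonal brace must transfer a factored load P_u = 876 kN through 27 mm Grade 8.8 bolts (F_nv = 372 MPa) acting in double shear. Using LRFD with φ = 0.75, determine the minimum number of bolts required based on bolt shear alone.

A_b = π·27²/4 = 572.6 mm².
Per-bolt design strength φR_n = 0.75 × 372 × 572.6 × 2 / 1000 = 319.5 kN.
n ≥ 876 / 319.5 = 2.742 → use 3 bolts.

3 bolts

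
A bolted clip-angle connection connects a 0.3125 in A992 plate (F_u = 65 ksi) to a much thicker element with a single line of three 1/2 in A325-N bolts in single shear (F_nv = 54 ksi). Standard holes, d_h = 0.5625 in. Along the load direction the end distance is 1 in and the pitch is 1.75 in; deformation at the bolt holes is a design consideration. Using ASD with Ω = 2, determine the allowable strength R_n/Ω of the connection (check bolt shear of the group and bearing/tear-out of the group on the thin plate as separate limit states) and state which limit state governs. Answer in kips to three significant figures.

15.9 kips (bolt shear governs)

Bolt shear: A_b = π·0.5²/4 = 0.1963 in²; R_n = 54 × 0.1963 × 3 × 1 = 31.81 kips → 31.81 / 2 = 15.9 kips.
Bearing (1.2 l_c t F_u ≤ 2.4 d t F_u): upper limit = 2.4·0.5·0.3125·65 = 24.38 kips.
  Edge l_c = 1 − 0.5625/2 = 0.7188 → r_n = 17.52 kips; interior l_c = 1.75 − 0.5625 = 1.188 → r_n = 24.38 kips.
  R_n,bearing = 1·17.52 + 2·24.38 = 66.27 kips → 66.27 / 2 = 33.1 kips.
Bolt shear governs: 15.9 kips.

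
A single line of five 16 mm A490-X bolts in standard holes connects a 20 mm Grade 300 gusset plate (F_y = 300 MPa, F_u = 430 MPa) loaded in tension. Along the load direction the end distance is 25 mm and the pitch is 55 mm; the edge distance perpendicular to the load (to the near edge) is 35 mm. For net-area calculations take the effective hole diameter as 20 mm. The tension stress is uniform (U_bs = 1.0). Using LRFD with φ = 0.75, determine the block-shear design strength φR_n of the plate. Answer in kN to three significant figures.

761 kN

Shear plane L_v = 25 + 4·55 = 245 mm; A_gv = 245 × 20 = 4900 mm².
A_nv = (245 − 4.5·20) × 20 = 3100 mm².
A_nt = (35 − 0.5·20) × 20 = 500 mm².
0.6 F_u A_nv = 799.8 kN; 0.6 F_y A_gv = 882 kN → shear rupture governs the shear term.
R_n = 799.8 + 1.0 × 430 × 500 / 1000 = 1015 kN.
Design strength φR_n = 0.75 × 1015 = 761 kN.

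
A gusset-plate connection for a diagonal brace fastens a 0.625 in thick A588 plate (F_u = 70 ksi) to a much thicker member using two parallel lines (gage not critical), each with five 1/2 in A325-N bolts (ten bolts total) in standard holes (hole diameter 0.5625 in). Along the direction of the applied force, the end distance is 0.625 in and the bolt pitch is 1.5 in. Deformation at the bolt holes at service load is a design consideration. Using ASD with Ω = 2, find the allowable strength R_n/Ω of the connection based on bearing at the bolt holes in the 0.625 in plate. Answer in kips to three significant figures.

Per bolt r_n = 1.2 l_c t F_u ≤ 2.4 d t F_u; upper limit = 2.4 × 0.5 × 0.625 × 70 = 52.5 kips.
Edge bolt: l_c = 0.625 − 0.5625/2 = 0.3438 in → 1.2 × 0.3438 × 0.625 × 70 = 18.05 → r_n = 18.05 kips.
Interior bolts: l_c = 1.5 − 0.5625 = 0.9375 in → 1.2 × 0.9375 × 0.625 × 70 = 49.22 → r_n = 49.22 kips.
R_n = 2 × 18.05 + 8 × 49.22 = 429.8 kips.
Allowable strength R_n/Ω = 429.8 / 2 = 215 kips.

215 kips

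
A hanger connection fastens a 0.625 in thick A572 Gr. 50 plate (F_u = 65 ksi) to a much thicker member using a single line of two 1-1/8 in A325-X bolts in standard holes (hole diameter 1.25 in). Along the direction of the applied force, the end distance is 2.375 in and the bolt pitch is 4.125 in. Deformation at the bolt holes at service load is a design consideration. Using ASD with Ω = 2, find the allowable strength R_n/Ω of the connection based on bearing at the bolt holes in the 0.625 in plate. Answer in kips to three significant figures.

97.5 kips

Per bolt r_n = 1.2 l_c t F_u ≤ 2.4 d t F_u; upper limit = 2.4 × 1.125 × 0.625 × 65 = 109.7 kips.
Edge bolt: l_c = 2.375 − 1.25/2 = 1.75 in → 1.2 × 1.75 × 0.625 × 65 = 85.31 → r_n = 85.31 kips.
Interior bolts: l_c = 4.125 − 1.25 = 2.875 in → 1.2 × 2.875 × 0.625 × 65 = 140.2 → r_n = 109.7 kips.
R_n = 1 × 85.31 + 1 × 109.7 = 195 kips.
Allowable strength R_n/Ω = 195 / 2 = 97.5 kips.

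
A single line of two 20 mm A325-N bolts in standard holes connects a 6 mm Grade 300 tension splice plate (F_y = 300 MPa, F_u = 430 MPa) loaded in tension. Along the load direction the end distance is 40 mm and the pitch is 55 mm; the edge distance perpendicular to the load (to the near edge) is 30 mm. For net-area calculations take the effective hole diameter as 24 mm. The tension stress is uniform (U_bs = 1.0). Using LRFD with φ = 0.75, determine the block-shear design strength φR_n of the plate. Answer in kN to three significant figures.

Shear plane L_v = 40 + 1·55 = 95 mm; A_gv = 95 × 6 = 570 mm².
A_nv = (95 − 1.5·24) × 6 = 354 mm².
A_nt = (30 − 0.5·24) × 6 = 108 mm².
0.6 F_u A_nv = 91.33 kN; 0.6 F_y A_gv = 102.6 kN → shear rupture governs the shear term.
R_n = 91.33 + 1.0 × 430 × 108 / 1000 = 137.8 kN.
Design strength φR_n = 0.75 × 137.8 = 103 kN.

103 kN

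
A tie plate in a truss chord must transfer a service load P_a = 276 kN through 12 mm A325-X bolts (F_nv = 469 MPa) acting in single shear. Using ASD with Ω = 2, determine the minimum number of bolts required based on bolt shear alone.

A_b = π·12²/4 = 113.1 mm².
Per-bolt allowable strength R_n/Ω = 469 × 113.1 × 1 / 1000 / 2 = 26.52 kN.
n ≥ 276 / 26.52 = 10.41 → use 11 bolts.

11 bolts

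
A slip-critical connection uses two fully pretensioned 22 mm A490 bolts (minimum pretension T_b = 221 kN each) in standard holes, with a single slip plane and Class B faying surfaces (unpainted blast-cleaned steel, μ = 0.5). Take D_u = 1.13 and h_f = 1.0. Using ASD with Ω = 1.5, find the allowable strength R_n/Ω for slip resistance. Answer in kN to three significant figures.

166 kN

R_n = μ · D_u · h_f · T_b · n_s · n_b = 0.5 × 1.13 × 1.0 × 221 × 1 × 2 = 249.7 kN.
Allowable strength R_n/Ω = 249.7 / 1.5 = 166 kN.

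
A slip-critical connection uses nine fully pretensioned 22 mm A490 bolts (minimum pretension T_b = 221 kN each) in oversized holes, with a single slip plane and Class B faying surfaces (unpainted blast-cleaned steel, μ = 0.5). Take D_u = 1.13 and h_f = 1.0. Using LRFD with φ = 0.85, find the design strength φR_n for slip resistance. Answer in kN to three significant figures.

955 kN

R_n = μ · D_u · h_f · T_b · n_s · n_b = 0.5 × 1.13 × 1.0 × 221 × 1 × 9 = 1124 kN.
Design strength φR_n = 0.85 × 1124 = 955 kN.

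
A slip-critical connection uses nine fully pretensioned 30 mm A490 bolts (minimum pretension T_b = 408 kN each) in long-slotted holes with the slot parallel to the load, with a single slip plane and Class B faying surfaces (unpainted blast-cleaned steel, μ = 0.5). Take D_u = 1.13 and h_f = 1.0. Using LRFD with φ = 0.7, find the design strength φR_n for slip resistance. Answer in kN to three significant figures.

1450 kN

R_n = μ · D_u · h_f · T_b · n_s · n_b = 0.5 × 1.13 × 1.0 × 408 × 1 × 9 = 2075 kN.
Design strength φR_n = 0.7 × 2075 = 1450 kN.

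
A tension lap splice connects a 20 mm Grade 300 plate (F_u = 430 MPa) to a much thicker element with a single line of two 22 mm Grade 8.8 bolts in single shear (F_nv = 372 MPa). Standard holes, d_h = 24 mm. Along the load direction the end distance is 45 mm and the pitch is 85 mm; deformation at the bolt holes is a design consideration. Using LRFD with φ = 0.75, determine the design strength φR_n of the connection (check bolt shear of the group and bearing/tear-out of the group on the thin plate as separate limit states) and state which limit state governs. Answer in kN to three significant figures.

Bolt shear: A_b = π·22²/4 = 380.1 mm²; R_n = 372 × 380.1 × 2 × 1 / 1000 = 282.8 kN → 0.75 × 282.8 = 212 kN.
Bearing (1.2 l_c t F_u ≤ 2.4 d t F_u): upper limit = 2.4·22·20·430 / 1000 = 454.1 kN.
  Edge l_c = 45 − 24/2 = 33 → r_n = 340.6 kN; interior l_c = 85 − 24 = 61 → r_n = 454.1 kN.
  R_n,bearing = 1·340.6 + 1·454.1 = 794.6 kN → 0.75 × 794.6 = 596 kN.
Bolt shear governs: 212 kN.

212 kN (bolt shear governs)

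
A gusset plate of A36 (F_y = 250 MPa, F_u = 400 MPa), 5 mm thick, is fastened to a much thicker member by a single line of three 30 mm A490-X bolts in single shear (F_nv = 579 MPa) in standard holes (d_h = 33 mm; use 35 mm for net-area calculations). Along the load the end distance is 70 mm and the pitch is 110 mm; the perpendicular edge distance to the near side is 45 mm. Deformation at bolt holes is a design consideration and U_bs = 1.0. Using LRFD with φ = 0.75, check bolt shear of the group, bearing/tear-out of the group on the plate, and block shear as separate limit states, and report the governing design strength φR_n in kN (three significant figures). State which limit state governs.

Bolt shear: A_b = π·30²/4 = 706.9 mm²; R_n = 579 × 706.9 × 3 × 1 / 1000 = 1228 kN → 0.75 × 1228 = 921 kN.
Bearing: edge l_c = 53.5, r_n = 128.4 kN; interior l_c = 77, r_n = 144 kN; R_n = 128.4 + 2·144 = 416.4 kN → 312 kN.
Block shear: A_gv = 1450, A_nv = 1012, A_nt = 137.5 mm²; R_n = min(0.6F_uA_nv, 0.6F_yA_gv) + U_bs·F_u·A_nt = 272.5 kN → 204 kN.
Block shear governs: 204 kN.

204 kN (block shear governs)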